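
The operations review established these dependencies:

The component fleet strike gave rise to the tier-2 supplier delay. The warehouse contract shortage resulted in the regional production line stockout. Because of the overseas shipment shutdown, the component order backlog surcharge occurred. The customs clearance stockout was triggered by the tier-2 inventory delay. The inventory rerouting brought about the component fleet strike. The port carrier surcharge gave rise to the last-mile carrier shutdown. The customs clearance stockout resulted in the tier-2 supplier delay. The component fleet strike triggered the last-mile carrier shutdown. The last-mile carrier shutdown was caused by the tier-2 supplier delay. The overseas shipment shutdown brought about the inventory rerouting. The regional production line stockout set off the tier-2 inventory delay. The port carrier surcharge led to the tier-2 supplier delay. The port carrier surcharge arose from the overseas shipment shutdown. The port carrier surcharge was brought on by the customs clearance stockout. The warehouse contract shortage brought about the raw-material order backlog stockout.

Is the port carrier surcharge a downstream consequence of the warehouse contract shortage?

There is a causal chain: the warehouse contract shortage → the regional production line stockout → the tier-2 inventory delay → the customs clearance stockout → the port carrier surcharge.

Yes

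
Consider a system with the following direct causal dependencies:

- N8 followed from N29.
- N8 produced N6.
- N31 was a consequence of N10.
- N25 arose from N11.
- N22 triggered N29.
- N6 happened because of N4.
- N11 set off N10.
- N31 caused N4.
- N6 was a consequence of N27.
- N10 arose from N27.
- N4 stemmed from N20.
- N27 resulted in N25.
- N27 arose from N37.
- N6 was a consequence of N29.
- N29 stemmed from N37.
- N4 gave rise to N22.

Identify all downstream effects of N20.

Direct effects: N4.
2 steps out: N22, N6.
3 steps out: N29.
4 steps out: N8.
Not reachable from it: N11, N37, N27, N25, N10, N31.

N22, N29, N4, N6, N8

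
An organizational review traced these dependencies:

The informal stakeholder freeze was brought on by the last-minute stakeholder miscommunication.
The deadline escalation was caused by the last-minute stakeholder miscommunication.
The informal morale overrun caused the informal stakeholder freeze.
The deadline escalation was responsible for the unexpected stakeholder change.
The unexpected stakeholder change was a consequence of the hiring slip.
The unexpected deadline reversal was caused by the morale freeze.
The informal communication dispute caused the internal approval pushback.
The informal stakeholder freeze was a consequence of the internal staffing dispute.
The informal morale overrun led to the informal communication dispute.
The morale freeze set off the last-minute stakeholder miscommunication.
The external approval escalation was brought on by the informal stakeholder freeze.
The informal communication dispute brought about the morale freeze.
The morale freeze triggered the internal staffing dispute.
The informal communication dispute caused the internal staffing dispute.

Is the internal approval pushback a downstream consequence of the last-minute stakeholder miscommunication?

The last-minute stakeholder miscommunication leads to the deadline escalation, the informal stakeholder freeze, the external approval escalation, the unexpected stakeholder change; the internal approval pushback is not among them.

No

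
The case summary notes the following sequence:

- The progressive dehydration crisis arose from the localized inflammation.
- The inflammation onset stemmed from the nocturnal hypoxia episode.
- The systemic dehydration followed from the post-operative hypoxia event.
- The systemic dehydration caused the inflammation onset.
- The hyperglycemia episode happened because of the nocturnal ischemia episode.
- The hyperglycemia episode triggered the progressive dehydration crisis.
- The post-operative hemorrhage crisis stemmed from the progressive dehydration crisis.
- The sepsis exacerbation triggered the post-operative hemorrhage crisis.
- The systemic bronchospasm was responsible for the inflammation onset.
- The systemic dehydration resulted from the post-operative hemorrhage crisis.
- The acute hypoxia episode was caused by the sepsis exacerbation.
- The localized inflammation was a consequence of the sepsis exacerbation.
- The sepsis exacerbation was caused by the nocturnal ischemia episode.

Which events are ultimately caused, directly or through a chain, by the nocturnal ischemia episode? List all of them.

the acute hypoxia episode, the hyperglycemia episode, the inflammation onset, the localized inflammation, the post-operative hemorrhage crisis, the progressive dehydration crisis, the sepsis exacerbation, the systemic dehydration

Direct effects: the sepsis exacerbation, the hyperglycemia episode.
2 steps out: the acute hypoxia episode, the localized inflammation, the progressive dehydration crisis, the post-operative hemorrhage crisis.
3 steps out: the systemic dehydration.
4 steps out: the inflammation onset.
Not reachable from it: the systemic bronchospasm, the nocturnal hypoxia episode, the post-operative hypoxia event.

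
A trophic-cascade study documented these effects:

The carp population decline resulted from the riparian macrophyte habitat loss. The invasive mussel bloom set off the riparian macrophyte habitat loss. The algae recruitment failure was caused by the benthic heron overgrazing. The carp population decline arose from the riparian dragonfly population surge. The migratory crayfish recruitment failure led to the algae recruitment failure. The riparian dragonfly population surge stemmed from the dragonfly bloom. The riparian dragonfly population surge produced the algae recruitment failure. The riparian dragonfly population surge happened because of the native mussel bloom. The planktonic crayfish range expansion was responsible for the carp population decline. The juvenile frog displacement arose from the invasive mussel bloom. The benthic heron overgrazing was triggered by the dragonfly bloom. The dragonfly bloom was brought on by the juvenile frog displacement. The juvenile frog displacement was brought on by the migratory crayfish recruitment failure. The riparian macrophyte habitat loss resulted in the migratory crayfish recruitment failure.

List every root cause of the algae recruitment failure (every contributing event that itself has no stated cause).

the invasive mussel bloom, the native mussel bloom

Tracing upstream from the algae recruitment failure: the algae recruitment failure ← the migratory crayfish recruitment failure ← the riparian macrophyte habitat loss ← the invasive mussel bloom.
A separate upstream branch: the algae recruitment failure ← the riparian dragonfly population surge ← the native mussel bloom.
Each of those chain origins has no stated cause.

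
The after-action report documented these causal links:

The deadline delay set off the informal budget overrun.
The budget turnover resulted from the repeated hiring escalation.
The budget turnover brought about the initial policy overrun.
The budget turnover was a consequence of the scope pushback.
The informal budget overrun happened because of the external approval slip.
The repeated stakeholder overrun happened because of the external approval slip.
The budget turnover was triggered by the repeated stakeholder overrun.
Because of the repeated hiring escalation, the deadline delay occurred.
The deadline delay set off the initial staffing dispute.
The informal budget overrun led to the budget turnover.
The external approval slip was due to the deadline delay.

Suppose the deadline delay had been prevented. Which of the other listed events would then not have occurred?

the external approval slip, the informal budget overrun, the initial staffing dispute, the repeated stakeholder overrun

Downstream of the deadline delay: the initial staffing dispute, the external approval slip, the repeated stakeholder overrun, the informal budget overrun, the budget turnover, the initial policy overrun.
Of those, still caused via another path: the budget turnover, the initial policy overrun.
The remainder have no surviving cause.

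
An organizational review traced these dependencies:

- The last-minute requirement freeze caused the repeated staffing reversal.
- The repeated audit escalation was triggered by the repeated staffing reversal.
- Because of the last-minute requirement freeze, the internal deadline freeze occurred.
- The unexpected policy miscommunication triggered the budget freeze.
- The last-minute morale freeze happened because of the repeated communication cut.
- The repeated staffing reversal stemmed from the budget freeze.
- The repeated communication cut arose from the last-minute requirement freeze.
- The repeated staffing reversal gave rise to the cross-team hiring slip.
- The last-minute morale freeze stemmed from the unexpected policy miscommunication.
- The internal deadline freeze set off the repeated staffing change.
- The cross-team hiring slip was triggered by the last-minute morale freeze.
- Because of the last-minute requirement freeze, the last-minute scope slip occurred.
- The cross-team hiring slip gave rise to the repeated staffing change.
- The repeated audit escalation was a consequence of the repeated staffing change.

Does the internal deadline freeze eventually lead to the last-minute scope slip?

The internal deadline freeze leads to the repeated staffing change, the repeated audit escalation; the last-minute scope slip is not among them.

No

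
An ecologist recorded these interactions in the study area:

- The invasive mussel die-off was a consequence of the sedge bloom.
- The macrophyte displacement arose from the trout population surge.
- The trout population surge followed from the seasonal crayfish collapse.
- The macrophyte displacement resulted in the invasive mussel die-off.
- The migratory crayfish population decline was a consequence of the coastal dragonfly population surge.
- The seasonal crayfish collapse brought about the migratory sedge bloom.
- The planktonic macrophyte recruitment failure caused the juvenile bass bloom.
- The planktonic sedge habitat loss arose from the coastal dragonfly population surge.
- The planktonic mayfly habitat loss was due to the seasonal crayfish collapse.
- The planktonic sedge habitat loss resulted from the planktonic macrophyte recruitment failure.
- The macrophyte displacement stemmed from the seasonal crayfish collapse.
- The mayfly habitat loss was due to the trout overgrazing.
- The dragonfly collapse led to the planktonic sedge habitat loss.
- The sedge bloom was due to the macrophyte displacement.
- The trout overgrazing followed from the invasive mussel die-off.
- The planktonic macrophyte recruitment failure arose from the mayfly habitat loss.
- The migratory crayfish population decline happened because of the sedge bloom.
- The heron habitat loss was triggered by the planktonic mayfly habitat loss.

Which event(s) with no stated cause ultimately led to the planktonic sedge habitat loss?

Tracing upstream from the planktonic sedge habitat loss: the planktonic sedge habitat loss ← the planktonic macrophyte recruitment failure ← the mayfly habitat loss ← the trout overgrazing ← the invasive mussel die-off ← the macrophyte displacement ← the seasonal crayfish collapse.
A separate upstream branch: the planktonic sedge habitat loss ← the coastal dragonfly population surge.
A separate upstream branch: the planktonic sedge habitat loss ← the dragonfly collapse.
Each of those chain origins has no stated cause.

the coastal dragonfly population surge, the dragonfly collapse, the seasonal crayfish collapse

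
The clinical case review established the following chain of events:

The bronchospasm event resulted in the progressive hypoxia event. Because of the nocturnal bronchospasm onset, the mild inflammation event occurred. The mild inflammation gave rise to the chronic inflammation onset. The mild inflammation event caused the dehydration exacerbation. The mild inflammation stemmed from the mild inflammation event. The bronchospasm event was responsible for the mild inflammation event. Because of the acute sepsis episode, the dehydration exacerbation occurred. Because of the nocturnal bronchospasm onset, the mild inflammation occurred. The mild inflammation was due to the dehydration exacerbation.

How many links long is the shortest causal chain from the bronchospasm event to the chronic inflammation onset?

3

Shortest chain: the bronchospasm event → the mild inflammation event → the mild inflammation → the chronic inflammation onset.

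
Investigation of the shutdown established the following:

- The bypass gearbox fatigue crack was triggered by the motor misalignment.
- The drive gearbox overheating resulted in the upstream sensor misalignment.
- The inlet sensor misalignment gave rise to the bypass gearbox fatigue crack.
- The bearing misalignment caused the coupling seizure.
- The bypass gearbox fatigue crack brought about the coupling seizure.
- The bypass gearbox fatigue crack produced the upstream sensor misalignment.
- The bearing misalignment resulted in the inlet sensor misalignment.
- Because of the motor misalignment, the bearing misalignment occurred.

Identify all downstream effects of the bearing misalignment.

Direct effects: the inlet sensor misalignment, the coupling seizure.
2 steps out: the bypass gearbox fatigue crack.
3 steps out: the upstream sensor misalignment.
Not reachable from it: the motor misalignment, the drive gearbox overheating.

the bypass gearbox fatigue crack, the coupling seizure, the inlet sensor misalignment, the upstream sensor misalignment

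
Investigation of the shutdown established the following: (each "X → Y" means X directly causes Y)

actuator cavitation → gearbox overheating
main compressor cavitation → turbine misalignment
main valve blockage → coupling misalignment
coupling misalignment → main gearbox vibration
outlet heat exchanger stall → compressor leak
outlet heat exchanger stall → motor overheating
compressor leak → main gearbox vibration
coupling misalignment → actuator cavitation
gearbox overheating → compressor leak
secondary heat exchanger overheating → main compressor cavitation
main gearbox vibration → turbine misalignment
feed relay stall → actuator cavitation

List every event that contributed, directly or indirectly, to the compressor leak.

Immediate causes of the compressor leak: the outlet heat exchanger stall, the gearbox overheating.
Further upstream: the feed relay stall, the main valve blockage, the coupling misalignment, the actuator cavitation.

the actuator cavitation, the coupling misalignment, the feed relay stall, the gearbox overheating, the main valve blockage, the outlet heat exchanger stall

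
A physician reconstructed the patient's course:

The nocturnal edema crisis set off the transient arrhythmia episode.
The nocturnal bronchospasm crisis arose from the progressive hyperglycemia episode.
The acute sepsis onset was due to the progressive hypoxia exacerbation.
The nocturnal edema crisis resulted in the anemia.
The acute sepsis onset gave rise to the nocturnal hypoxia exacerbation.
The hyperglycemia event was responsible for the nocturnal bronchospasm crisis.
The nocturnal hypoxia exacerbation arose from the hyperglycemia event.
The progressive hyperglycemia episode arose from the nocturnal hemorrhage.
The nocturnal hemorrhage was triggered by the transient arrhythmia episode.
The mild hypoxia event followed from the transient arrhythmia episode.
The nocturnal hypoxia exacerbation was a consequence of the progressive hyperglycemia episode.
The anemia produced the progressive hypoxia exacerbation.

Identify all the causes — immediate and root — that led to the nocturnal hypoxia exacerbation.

the acute sepsis onset, the anemia, the hyperglycemia event, the nocturnal edema crisis, the nocturnal hemorrhage, the progressive hyperglycemia episode, the progressive hypoxia exacerbation, the transient arrhythmia episode

Immediate causes of the nocturnal hypoxia exacerbation: the progressive hyperglycemia episode, the hyperglycemia event, the acute sepsis onset.
Further upstream: the nocturnal edema crisis, the transient arrhythmia episode, the anemia, the nocturnal hemorrhage, the progressive hypoxia exacerbation.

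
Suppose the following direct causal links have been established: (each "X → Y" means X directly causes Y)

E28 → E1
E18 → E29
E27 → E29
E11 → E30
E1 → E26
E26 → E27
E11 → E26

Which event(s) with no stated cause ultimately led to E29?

E11, E18, E28

Tracing upstream from E29: E29 ← E27 ← E26 ← E11.
A separate upstream branch: E29 ← E27 ← E26 ← E1 ← E28.
A separate upstream branch: E29 ← E18.
Each of those chain origins has no stated cause.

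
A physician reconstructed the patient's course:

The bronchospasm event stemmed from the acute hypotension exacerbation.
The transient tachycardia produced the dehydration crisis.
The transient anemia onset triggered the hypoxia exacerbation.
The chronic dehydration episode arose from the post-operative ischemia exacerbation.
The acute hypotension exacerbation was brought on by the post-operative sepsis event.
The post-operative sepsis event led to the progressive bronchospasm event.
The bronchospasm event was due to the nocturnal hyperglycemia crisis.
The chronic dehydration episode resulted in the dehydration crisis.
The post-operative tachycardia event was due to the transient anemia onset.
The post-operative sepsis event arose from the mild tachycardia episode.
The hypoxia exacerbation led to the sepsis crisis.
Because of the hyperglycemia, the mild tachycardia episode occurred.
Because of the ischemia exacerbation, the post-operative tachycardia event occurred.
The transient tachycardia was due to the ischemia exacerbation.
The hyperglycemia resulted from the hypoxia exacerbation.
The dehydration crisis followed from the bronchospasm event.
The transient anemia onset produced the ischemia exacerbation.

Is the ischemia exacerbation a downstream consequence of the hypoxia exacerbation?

The hypoxia exacerbation leads to the hyperglycemia, the sepsis crisis, the mild tachycardia episode, the post-operative sepsis event, the acute hypotension exacerbation, the progressive bronchospasm event, the bronchospasm event, the dehydration crisis; the ischemia exacerbation is not among them.

No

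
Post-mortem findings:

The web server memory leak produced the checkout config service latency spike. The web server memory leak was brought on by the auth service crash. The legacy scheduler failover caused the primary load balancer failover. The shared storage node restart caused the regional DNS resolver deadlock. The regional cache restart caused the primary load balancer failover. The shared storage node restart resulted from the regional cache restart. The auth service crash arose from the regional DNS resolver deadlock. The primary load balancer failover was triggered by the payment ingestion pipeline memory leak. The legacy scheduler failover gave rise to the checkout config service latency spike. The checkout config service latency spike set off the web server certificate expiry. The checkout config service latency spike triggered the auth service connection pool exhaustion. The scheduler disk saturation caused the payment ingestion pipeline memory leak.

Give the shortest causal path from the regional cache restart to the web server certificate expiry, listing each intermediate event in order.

the regional cache restart → the shared storage node restart
the shared storage node restart → the regional DNS resolver deadlock
the regional DNS resolver deadlock → the auth service crash
the auth service crash → the web server memory leak
the web server memory leak → the checkout config service latency spike
the checkout config service latency spike → the web server certificate expiry
Length: 6 steps.

the regional cache restart → the shared storage node restart → the regional DNS resolver deadlock → the auth service crash → the web server memory leak → the checkout config service latency spike → the web server certificate expiry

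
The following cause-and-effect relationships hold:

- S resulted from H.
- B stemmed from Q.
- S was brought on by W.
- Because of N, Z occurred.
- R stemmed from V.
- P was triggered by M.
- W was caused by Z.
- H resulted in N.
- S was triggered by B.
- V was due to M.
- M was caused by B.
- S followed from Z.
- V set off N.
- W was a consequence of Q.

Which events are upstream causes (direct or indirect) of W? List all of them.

B, H, M, N, Q, V, Z

Immediate causes of W: Q, Z.
Further upstream: B, M, H, V, N.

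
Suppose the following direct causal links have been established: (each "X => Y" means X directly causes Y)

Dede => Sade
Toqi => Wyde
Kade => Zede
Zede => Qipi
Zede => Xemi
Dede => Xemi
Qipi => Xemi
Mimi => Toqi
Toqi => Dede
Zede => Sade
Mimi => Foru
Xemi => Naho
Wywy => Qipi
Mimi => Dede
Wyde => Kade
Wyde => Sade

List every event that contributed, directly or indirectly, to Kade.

Immediate cause of Kade: Wyde.
Further upstream: Mimi, Toqi.

Mimi, Toqi, Wyde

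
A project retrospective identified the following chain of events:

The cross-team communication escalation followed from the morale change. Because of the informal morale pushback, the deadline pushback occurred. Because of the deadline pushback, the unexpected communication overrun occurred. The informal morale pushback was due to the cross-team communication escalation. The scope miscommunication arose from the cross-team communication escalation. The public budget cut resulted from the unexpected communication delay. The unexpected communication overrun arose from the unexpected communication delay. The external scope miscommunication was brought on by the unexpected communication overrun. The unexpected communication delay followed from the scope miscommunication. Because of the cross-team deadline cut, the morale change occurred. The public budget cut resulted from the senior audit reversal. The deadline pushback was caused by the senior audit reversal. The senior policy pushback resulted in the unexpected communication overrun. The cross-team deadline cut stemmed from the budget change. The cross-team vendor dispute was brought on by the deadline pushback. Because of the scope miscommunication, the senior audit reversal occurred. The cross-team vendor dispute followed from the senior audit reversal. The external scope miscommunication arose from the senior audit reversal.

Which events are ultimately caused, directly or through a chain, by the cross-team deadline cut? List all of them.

Direct effects: the morale change.
2 steps out: the cross-team communication escalation.
3 steps out: the scope miscommunication, the informal morale pushback.
4 steps out: the senior audit reversal, the deadline pushback, the unexpected communication delay.
5 steps out: the unexpected communication overrun, the external scope miscommunication, the cross-team vendor dispute, the public budget cut.
Not reachable from it: the budget change, the senior policy pushback.

the cross-team communication escalation, the cross-team vendor dispute, the deadline pushback, the external scope miscommunication, the informal morale pushback, the morale change, the public budget cut, the scope miscommunication, the senior audit reversal, the unexpected communication delay, the unexpected communication overrun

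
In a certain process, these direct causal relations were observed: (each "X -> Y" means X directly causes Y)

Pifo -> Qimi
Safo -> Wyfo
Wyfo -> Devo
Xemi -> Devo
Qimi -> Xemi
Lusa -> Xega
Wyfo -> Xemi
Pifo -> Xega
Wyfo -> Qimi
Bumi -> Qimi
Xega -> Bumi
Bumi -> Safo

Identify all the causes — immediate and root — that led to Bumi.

Immediate cause of Bumi: Xega.
Further upstream: Pifo, Lusa.

Lusa, Pifo, Xega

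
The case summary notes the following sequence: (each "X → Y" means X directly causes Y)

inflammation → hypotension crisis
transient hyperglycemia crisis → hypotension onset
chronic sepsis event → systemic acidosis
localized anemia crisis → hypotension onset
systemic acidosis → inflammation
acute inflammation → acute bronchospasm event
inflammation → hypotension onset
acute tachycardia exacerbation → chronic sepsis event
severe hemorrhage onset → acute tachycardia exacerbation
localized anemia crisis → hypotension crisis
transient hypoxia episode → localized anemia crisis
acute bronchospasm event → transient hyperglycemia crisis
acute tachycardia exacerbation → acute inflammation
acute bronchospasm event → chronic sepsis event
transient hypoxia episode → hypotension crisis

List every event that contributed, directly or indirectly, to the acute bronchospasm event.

the acute inflammation, the acute tachycardia exacerbation, the severe hemorrhage onset

Immediate cause of the acute bronchospasm event: the acute inflammation.
Further upstream: the severe hemorrhage onset, the acute tachycardia exacerbation.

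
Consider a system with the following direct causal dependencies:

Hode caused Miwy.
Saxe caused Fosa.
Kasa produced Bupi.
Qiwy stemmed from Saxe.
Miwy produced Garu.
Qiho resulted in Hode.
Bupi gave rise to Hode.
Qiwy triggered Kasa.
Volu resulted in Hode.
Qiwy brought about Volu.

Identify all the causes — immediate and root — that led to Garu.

Bupi, Hode, Kasa, Miwy, Qiho, Qiwy, Saxe, Volu

Immediate cause of Garu: Miwy.
Further upstream: Saxe, Qiho, Qiwy, Kasa, Volu, Bupi, Hode.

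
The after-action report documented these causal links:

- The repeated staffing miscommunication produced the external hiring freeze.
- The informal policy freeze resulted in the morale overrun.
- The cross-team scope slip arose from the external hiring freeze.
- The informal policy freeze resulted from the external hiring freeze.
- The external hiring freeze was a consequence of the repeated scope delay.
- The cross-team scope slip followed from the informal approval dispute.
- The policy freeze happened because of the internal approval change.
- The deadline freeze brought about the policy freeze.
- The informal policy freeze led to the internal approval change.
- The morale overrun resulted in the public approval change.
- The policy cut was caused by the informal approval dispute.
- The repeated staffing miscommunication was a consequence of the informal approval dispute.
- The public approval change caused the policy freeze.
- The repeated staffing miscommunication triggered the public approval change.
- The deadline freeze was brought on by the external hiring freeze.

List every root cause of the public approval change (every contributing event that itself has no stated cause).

Tracing upstream from the public approval change: the public approval change ← the repeated staffing miscommunication ← the informal approval dispute.
A separate upstream branch: the public approval change ← the morale overrun ← the informal policy freeze ← the external hiring freeze ← the repeated scope delay.
Each of those chain origins has no stated cause.

the informal approval dispute, the repeated scope delay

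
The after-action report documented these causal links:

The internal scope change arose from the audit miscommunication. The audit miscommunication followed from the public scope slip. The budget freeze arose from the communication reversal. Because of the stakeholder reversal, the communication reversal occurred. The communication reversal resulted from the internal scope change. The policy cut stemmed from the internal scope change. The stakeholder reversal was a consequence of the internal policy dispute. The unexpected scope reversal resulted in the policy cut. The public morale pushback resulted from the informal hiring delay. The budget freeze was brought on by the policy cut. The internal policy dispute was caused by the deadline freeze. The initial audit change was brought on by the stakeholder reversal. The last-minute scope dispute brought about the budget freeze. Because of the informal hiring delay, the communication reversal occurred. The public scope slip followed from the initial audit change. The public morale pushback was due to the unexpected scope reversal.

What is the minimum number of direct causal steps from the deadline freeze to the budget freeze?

4

Shortest chain: the deadline freeze → the internal policy dispute → the stakeholder reversal → the communication reversal → the budget freeze.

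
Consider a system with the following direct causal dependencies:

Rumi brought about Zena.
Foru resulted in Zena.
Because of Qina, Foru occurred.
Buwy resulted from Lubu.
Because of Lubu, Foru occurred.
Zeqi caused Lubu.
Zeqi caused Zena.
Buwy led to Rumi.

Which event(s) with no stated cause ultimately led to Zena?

Tracing upstream from Zena: Zena ← Zeqi.
A separate upstream branch: Zena ← Foru ← Qina.
Each of those chain origins has no stated cause.

Qina, Zeqi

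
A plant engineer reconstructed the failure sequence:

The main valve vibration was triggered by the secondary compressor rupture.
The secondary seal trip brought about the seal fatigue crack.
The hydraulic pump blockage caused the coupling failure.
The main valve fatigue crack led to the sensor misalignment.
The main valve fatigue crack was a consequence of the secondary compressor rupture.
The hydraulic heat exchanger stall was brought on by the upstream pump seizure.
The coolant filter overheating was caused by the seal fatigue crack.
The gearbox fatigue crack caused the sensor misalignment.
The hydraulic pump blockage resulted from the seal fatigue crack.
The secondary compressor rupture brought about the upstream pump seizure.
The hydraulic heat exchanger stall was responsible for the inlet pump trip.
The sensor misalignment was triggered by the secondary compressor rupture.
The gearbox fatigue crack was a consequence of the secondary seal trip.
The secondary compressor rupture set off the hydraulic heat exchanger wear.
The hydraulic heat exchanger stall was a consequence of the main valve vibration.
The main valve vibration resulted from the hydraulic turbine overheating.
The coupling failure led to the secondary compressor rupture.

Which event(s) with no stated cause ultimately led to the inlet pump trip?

Tracing upstream from the inlet pump trip: the inlet pump trip ← the hydraulic heat exchanger stall ← the main valve vibration ← the hydraulic turbine overheating.
A separate upstream branch: the inlet pump trip ← the hydraulic heat exchanger stall ← the upstream pump seizure ← the secondary compressor rupture ← the coupling failure ← the hydraulic pump blockage ← the seal fatigue crack ← the secondary seal trip.
Each of those chain origins has no stated cause.

the hydraulic turbine overheating, the secondary seal trip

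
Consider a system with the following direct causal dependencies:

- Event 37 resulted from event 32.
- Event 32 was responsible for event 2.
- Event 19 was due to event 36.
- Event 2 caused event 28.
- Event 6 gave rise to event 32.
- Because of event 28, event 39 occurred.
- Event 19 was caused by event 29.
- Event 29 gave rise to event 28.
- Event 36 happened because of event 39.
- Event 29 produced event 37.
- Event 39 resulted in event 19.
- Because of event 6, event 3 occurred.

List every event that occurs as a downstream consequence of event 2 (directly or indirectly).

Direct effects: event 28.
2 steps out: event 39.
3 steps out: event 36, event 19.
Not reachable from it: event 6, event 32, event 3, event 29, event 37.

event 19, event 28, event 36, event 39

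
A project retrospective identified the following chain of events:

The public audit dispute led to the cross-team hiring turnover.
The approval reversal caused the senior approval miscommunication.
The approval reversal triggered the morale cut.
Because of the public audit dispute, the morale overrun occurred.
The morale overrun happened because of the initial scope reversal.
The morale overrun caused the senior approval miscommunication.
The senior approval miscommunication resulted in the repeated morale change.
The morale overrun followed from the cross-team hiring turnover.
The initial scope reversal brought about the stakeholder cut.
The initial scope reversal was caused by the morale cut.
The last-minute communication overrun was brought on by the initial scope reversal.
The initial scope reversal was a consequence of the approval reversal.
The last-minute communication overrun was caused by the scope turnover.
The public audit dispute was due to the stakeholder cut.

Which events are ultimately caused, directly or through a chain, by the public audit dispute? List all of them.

the cross-team hiring turnover, the morale overrun, the repeated morale change, the senior approval miscommunication

Direct effects: the cross-team hiring turnover, the morale overrun.
2 steps out: the senior approval miscommunication.
3 steps out: the repeated morale change.
Not reachable from it: the approval reversal, the morale cut, the initial scope reversal, the last-minute communication overrun, the stakeholder cut, the scope turnover.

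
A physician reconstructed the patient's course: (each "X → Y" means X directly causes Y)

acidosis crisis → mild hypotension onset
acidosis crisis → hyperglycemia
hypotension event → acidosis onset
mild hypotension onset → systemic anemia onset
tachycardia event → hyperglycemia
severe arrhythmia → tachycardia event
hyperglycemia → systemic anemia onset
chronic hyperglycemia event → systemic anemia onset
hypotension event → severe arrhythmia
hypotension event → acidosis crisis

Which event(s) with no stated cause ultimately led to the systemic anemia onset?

the chronic hyperglycemia event, the hypotension event

Tracing upstream from the systemic anemia onset: the systemic anemia onset ← the hyperglycemia ← the acidosis crisis ← the hypotension event.
A separate upstream branch: the systemic anemia onset ← the chronic hyperglycemia event.
Each of those chain origins has no stated cause.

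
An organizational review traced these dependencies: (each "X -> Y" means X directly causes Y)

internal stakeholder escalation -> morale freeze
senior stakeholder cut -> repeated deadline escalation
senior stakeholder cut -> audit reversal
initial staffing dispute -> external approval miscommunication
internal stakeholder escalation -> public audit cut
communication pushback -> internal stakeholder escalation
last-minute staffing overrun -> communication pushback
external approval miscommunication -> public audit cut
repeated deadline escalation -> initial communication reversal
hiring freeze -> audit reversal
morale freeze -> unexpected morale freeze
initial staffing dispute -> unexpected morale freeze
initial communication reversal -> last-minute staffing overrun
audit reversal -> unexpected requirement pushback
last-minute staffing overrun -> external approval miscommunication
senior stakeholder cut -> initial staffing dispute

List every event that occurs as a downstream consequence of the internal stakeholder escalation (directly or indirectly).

Direct effects: the public audit cut, the morale freeze.
2 steps out: the unexpected morale freeze.
Not reachable from it: the senior stakeholder cut, the repeated deadline escalation, the initial communication reversal, the audit reversal, the last-minute staffing overrun, the unexpected requirement pushback, the communication pushback, the initial staffing dispute, the external approval miscommunication, the hiring freeze.

the morale freeze, the public audit cut, the unexpected morale freeze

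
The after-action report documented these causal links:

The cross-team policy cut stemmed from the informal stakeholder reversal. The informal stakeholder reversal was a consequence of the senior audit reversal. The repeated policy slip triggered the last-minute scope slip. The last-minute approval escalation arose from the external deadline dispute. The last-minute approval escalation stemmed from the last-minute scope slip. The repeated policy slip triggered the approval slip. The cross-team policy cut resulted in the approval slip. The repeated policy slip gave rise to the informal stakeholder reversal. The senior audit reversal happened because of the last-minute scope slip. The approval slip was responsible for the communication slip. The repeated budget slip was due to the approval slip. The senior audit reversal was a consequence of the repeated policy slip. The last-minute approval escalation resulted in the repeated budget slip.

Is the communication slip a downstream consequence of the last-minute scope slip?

Yes

There is a causal chain: the last-minute scope slip → the senior audit reversal → the informal stakeholder reversal → the cross-team policy cut → the approval slip → the communication slip.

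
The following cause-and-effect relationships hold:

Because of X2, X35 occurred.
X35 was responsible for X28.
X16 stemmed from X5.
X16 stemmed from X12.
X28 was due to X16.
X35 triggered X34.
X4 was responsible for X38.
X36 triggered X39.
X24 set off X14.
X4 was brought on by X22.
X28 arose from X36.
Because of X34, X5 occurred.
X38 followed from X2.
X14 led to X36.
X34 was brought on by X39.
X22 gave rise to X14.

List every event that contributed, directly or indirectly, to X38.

X2, X22, X4

Immediate causes of X38: X4, X2.
Further upstream: X22.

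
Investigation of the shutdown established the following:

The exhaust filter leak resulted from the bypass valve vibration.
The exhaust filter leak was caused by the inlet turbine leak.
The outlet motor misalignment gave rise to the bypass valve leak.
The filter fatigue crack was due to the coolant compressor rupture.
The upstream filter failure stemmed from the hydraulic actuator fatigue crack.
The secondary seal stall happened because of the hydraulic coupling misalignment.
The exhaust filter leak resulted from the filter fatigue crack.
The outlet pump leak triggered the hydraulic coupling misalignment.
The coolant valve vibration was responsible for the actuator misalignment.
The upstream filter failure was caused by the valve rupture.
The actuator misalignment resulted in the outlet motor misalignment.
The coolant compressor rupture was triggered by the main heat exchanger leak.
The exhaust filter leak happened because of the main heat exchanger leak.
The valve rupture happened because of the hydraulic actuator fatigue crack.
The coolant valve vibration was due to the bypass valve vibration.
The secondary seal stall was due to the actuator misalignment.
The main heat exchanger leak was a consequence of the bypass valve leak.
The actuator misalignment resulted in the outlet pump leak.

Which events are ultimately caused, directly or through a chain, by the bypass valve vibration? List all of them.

the actuator misalignment, the bypass valve leak, the coolant compressor rupture, the coolant valve vibration, the exhaust filter leak, the filter fatigue crack, the hydraulic coupling misalignment, the main heat exchanger leak, the outlet motor misalignment, the outlet pump leak, the secondary seal stall

Direct effects: the coolant valve vibration, the exhaust filter leak.
2 steps out: the actuator misalignment.
3 steps out: the outlet motor misalignment, the outlet pump leak, the secondary seal stall.
4 steps out: the bypass valve leak, the hydraulic coupling misalignment.
5 steps out: the main heat exchanger leak.
6 steps out: the coolant compressor rupture.
7 steps out: the filter fatigue crack.
Not reachable from it: the hydraulic actuator fatigue crack, the valve rupture, the upstream filter failure, the inlet turbine leak.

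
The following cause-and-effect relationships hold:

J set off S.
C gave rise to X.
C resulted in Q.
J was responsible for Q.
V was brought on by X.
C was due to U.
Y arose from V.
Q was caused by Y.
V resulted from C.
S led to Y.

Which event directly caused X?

Upstream contributors include U, but only C feeds directly into X.

C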